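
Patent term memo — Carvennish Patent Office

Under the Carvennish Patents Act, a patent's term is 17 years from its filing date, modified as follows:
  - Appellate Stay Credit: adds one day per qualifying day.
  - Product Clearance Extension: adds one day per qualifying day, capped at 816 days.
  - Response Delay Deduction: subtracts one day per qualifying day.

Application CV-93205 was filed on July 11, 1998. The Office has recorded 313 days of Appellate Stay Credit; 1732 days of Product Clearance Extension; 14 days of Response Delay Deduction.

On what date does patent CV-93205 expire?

Base term: filing date + 17 years → 11 July 2015.
Appellate Stay Credit: +313 days → 19 May 2016.
Product Clearance Extension: 1732 days claimed exceeds the 816-day cap, so +816 days → 13 August 2018.
Response Delay Deduction: −14 days → 30 July 2018.

July 30, 2018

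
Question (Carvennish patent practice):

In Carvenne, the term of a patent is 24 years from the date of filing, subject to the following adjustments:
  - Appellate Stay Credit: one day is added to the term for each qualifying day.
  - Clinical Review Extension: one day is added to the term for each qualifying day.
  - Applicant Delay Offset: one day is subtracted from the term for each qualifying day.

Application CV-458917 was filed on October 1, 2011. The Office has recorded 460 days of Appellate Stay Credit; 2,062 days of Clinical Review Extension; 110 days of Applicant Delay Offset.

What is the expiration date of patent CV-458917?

Base term: filing date + 24 years → 1 October 2035.
Appellate Stay Credit: +460 days → 3 January 2037.
Clinical Review Extension: +2062 days → 27 August 2042.
Applicant Delay Offset: −110 days → 9 May 2042.

2042-05-09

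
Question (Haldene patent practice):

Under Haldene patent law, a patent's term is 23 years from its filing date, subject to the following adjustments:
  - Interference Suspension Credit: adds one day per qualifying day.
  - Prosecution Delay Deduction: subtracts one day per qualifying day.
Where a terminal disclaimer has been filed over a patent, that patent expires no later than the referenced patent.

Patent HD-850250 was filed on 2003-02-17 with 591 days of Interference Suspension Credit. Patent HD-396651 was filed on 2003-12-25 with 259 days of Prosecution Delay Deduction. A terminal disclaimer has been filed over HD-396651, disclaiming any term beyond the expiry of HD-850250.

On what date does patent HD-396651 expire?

Natural term of HD-396651:
  Base: filing + 23 years → 25 December 2026.
  Prosecution Delay Deduction: −259 days → 10 April 2026.
Expiry of referenced patent HD-850250:
  Base: filing + 23 years → 17 February 2026.
  Interference Suspension Credit: +591 days → 1 October 2027.
Terminal disclaimer: HD-396651 expires on the earlier of 10 April 2026 and 1 October 2027.

2026-04-10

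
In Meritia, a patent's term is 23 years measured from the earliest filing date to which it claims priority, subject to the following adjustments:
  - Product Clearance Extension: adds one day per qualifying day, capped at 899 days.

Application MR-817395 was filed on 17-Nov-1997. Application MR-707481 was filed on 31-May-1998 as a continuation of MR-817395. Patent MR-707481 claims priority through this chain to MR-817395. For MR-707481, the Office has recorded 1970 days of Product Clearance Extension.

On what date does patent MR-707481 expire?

May 5, 2023

Earliest priority filing: 17 November 1997.
Base term: 17 November 1997 + 23 years → 17 November 2020.
Product Clearance Extension: 1970 days claimed exceeds the 899-day cap, so +899 days → 5 May 2023.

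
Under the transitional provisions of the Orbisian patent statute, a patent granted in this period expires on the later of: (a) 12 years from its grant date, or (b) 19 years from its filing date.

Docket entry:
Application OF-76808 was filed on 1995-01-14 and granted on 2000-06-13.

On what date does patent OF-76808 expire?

January 14, 2014

(a) grant + 12 years → 13 June 2012.
(b) filing + 19 years → 14 January 2014.
Later of the two: 14 January 2014.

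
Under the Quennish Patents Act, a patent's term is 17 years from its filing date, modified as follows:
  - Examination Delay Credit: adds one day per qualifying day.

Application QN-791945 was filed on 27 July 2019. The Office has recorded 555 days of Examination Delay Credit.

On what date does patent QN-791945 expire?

Base term: filing date + 17 years → 27 July 2036.
Examination Delay Credit: +555 days → 2 February 2038.

February 2, 2038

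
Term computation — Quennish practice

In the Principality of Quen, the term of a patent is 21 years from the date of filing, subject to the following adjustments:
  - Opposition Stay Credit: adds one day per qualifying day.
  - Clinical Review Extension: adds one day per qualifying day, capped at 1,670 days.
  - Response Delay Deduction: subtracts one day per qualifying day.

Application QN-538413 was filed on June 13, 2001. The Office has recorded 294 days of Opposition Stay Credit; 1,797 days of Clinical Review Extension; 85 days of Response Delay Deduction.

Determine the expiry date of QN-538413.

Base term: filing date + 21 years → 13 June 2022.
Opposition Stay Credit: +294 days → 3 April 2023.
Clinical Review Extension: 1797 days claimed exceeds the 1670-day cap, so +1670 days → 29 October 2027.
Response Delay Deduction: −85 days → 5 August 2027.

2027-08-05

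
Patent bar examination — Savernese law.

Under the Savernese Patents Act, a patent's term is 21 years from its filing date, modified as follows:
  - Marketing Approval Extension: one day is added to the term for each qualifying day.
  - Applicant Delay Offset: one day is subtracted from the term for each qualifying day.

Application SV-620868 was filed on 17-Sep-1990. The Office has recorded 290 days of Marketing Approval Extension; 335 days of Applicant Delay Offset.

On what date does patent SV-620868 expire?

Base term: filing date + 21 years → 17 September 2011.
Marketing Approval Extension: +290 days → 3 July 2012.
Applicant Delay Offset: −335 days → 3 August 2011.

August 3, 2011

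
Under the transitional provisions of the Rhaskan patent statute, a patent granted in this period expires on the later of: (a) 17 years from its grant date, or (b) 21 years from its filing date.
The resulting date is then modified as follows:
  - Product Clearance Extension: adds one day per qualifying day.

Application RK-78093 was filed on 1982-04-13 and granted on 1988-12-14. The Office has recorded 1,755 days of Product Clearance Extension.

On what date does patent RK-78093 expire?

October 4, 2010

(a) grant + 17 years → 14 December 2005.
(b) filing + 21 years → 13 April 2003.
Later of the two: 14 December 2005.
Product Clearance Extension: +1755 days → 4 October 2010.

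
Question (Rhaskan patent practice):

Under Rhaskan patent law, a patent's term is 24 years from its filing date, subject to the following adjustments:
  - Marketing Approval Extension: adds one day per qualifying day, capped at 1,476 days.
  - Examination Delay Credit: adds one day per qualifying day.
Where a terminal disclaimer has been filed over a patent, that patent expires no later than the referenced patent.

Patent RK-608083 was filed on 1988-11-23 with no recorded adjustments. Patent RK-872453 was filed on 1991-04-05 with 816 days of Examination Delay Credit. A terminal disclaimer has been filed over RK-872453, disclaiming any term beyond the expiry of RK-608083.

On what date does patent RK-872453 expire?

November 23, 2012

Natural term of RK-872453:
  Base: filing + 24 years → 5 April 2015.
  Examination Delay Credit: +816 days → 29 June 2017.
Expiry of referenced patent RK-608083:
  Base: filing + 24 years → 23 November 2012.
Terminal disclaimer: RK-872453 expires on the earlier of 29 June 2017 and 23 November 2012.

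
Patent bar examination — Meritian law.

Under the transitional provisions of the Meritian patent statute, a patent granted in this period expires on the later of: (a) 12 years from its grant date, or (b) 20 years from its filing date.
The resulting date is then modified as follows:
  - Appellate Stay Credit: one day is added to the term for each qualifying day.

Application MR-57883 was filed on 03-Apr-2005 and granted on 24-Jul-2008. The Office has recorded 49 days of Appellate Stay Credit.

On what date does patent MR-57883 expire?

(a) grant + 12 years → 24 July 2020.
(b) filing + 20 years → 3 April 2025.
Later of the two: 3 April 2025.
Appellate Stay Credit: +49 days → 22 May 2025.

May 22, 2025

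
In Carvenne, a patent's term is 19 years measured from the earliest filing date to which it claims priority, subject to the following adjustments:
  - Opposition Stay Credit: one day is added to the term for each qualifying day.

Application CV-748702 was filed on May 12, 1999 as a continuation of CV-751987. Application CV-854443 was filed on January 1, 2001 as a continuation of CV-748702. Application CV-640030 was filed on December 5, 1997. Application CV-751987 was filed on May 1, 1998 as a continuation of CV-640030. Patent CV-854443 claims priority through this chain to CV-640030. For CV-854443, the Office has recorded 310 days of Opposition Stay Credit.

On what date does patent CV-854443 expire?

October 11, 2017

Earliest priority filing: 5 December 1997.
Base term: 5 December 1997 + 19 years → 5 December 2016.
Opposition Stay Credit: +310 days → 11 October 2017.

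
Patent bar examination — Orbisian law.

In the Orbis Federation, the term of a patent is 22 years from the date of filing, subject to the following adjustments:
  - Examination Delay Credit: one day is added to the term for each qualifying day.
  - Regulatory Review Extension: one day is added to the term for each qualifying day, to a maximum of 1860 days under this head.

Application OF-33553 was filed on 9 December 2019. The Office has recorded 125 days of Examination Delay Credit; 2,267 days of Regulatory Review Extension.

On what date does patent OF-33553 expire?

May 17, 2047

Base term: filing date + 22 years → 9 December 2041.
Examination Delay Credit: +125 days → 13 April 2042.
Regulatory Review Extension: 2267 days claimed exceeds the 1860-day cap, so +1860 days → 17 May 2047.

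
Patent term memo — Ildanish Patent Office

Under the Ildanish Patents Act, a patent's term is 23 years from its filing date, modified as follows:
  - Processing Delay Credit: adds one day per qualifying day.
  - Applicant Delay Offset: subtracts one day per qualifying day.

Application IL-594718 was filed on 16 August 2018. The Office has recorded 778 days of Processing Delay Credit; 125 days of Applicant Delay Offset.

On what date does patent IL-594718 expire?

2043-05-31

Base term: filing date + 23 years → 16 August 2041.
Processing Delay Credit: +778 days → 3 October 2043.
Applicant Delay Offset: −125 days → 31 May 2043.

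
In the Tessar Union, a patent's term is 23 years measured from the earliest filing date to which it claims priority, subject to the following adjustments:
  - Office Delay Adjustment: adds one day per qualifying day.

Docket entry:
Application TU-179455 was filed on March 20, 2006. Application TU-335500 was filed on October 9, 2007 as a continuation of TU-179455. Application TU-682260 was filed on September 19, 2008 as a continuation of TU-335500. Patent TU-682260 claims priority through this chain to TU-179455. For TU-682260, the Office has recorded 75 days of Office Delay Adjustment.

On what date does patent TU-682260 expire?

Earliest priority filing: 20 March 2006.
Base term: 20 March 2006 + 23 years → 20 March 2029.
Office Delay Adjustment: +75 days → 3 June 2029.

2029-06-03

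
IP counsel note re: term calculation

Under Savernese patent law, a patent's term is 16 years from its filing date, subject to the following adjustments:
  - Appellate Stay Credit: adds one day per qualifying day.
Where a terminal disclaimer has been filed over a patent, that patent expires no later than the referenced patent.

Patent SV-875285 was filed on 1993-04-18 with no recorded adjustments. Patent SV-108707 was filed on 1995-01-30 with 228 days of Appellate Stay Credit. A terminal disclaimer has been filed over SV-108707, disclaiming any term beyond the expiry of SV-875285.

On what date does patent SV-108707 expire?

2009-04-18

Natural term of SV-108707:
  Base: filing + 16 years → 30 January 2011.
  Appellate Stay Credit: +228 days → 15 September 2011.
Expiry of referenced patent SV-875285:
  Base: filing + 16 years → 18 April 2009.
Terminal disclaimer: SV-108707 expires on the earlier of 15 September 2011 and 18 April 2009.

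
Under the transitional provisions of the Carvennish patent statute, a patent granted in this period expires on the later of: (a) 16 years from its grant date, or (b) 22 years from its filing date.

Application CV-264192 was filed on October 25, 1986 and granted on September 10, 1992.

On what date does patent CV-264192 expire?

(a) grant + 16 years → 10 September 2008.
(b) filing + 22 years → 25 October 2008.
Later of the two: 25 October 2008.

2008-10-25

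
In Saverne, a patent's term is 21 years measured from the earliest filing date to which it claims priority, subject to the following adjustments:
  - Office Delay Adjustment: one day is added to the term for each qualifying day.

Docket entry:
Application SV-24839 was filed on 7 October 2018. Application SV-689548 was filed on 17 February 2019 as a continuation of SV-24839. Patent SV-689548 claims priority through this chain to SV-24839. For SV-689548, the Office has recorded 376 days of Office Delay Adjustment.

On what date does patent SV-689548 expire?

Earliest priority filing: 7 October 2018.
Base term: 7 October 2018 + 21 years → 7 October 2039.
Office Delay Adjustment: +376 days → 17 October 2040.

2040-10-17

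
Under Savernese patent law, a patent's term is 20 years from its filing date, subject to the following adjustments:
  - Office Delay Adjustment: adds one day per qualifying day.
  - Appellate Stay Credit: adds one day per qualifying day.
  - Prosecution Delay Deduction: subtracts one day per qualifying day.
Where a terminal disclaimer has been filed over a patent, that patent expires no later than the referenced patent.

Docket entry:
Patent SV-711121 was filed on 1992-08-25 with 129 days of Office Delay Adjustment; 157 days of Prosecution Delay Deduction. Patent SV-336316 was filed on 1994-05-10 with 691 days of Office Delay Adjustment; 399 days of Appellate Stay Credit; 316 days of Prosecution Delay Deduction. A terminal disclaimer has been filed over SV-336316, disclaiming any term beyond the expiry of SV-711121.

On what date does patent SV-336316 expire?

2012-07-28

Natural term of SV-336316:
  Base: filing + 20 years → 10 May 2014.
  Office Delay Adjustment: +691 days → 31 March 2016.
  Appellate Stay Credit: +399 days → 4 May 2017.
  Prosecution Delay Deduction: −316 days → 22 June 2016.
Expiry of referenced patent SV-711121:
  Base: filing + 20 years → 25 August 2012.
  Office Delay Adjustment: +129 days → 1 January 2013.
  Prosecution Delay Deduction: −157 days → 28 July 2012.
Terminal disclaimer: SV-336316 expires on the earlier of 22 June 2016 and 28 July 2012.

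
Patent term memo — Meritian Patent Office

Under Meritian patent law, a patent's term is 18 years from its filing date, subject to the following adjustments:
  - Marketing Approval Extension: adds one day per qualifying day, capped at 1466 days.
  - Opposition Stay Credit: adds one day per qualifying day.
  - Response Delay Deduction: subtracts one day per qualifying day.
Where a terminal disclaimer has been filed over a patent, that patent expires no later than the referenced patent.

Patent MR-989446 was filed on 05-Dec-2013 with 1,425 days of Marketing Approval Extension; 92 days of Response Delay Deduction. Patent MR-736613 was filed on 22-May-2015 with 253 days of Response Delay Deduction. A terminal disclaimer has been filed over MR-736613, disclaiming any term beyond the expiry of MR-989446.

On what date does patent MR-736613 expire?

September 11, 2032

Natural term of MR-736613:
  Base: filing + 18 years → 22 May 2033.
  Response Delay Deduction: −253 days → 11 September 2032.
Expiry of referenced patent MR-989446:
  Base: filing + 18 years → 5 December 2031.
  Marketing Approval Extension: 1425 days (within the 1466-day cap) → +1425 days → 30 October 2035.
  Response Delay Deduction: −92 days → 30 July 2035.
Terminal disclaimer: MR-736613 expires on the earlier of 11 September 2032 and 30 July 2035.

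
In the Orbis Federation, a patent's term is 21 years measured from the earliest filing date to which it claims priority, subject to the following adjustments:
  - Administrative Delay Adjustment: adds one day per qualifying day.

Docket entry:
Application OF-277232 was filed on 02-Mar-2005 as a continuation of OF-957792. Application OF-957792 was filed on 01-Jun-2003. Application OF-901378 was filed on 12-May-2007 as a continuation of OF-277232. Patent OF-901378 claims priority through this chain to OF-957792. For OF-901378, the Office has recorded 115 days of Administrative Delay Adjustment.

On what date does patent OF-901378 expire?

2024-09-24

Earliest priority filing: 1 June 2003.
Base term: 1 June 2003 + 21 years → 1 June 2024.
Administrative Delay Adjustment: +115 days → 24 September 2024.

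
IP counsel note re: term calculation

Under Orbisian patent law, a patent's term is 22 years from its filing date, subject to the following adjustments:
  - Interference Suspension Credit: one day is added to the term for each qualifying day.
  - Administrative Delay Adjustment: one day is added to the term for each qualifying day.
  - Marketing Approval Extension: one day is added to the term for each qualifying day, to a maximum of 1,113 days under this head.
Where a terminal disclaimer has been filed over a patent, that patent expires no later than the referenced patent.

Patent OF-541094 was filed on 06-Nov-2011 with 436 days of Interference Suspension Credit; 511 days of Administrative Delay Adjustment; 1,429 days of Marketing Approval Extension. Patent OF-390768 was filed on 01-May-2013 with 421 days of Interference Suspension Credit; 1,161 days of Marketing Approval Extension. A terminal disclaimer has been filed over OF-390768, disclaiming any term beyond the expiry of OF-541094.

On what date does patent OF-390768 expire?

2039-06-28

Natural term of OF-390768:
  Base: filing + 22 years → 1 May 2035.
  Interference Suspension Credit: +421 days → 25 June 2036.
  Marketing Approval Extension: 1161 days claimed exceeds the 1113-day cap, so +1113 days → 13 July 2039.
Expiry of referenced patent OF-541094:
  Base: filing + 22 years → 6 November 2033.
  Interference Suspension Credit: +436 days → 16 January 2035.
  Administrative Delay Adjustment: +511 days → 10 June 2036.
  Marketing Approval Extension: 1429 days claimed exceeds the 1113-day cap, so +1113 days → 28 June 2039.
Terminal disclaimer: OF-390768 expires on the earlier of 13 July 2039 and 28 June 2039.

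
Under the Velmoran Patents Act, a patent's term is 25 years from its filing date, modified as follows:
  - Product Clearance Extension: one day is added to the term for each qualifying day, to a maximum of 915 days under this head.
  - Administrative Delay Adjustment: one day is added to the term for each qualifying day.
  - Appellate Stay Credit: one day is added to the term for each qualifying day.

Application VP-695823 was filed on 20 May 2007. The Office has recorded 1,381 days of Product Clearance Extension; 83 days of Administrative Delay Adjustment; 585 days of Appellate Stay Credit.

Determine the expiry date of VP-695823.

Base term: filing date + 25 years → 20 May 2032.
Product Clearance Extension: 1381 days claimed exceeds the 915-day cap, so +915 days → 21 November 2034.
Administrative Delay Adjustment: +83 days → 12 February 2035.
Appellate Stay Credit: +585 days → 19 September 2036.

2036-09-19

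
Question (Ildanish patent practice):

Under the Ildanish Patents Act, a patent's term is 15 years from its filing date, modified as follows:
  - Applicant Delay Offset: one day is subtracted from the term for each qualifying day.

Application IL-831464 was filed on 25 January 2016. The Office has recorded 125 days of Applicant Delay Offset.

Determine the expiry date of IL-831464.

September 22, 2030

Base term: filing date + 15 years → 25 January 2031.
Applicant Delay Offset: −125 days → 22 September 2030.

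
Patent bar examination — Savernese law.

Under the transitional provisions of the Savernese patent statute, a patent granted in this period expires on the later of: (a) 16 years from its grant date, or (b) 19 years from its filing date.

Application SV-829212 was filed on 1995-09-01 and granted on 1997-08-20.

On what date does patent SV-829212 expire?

(a) grant + 16 years → 20 August 2013.
(b) filing + 19 years → 1 September 2014.
Later of the two: 1 September 2014.

2014-09-01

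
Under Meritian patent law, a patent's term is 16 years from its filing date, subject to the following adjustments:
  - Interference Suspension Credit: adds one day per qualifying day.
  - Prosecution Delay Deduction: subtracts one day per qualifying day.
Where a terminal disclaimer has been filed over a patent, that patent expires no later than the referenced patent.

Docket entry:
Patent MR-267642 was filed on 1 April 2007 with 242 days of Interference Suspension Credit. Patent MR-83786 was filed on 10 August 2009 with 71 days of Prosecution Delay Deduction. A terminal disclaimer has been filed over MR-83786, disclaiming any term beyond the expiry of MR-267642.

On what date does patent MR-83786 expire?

Natural term of MR-83786:
  Base: filing + 16 years → 10 August 2025.
  Prosecution Delay Deduction: −71 days → 31 May 2025.
Expiry of referenced patent MR-267642:
  Base: filing + 16 years → 1 April 2023.
  Interference Suspension Credit: +242 days → 29 November 2023.
Terminal disclaimer: MR-83786 expires on the earlier of 31 May 2025 and 29 November 2023.

November 29, 2023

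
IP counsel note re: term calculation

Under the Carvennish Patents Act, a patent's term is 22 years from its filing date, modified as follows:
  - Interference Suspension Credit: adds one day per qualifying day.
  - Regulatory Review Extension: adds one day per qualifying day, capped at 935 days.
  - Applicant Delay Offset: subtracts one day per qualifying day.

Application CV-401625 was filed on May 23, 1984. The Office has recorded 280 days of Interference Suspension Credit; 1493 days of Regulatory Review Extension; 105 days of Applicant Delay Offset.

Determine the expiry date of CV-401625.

2009-06-06

Base term: filing date + 22 years → 23 May 2006.
Interference Suspension Credit: +280 days → 27 February 2007.
Regulatory Review Extension: 1493 days claimed exceeds the 935-day cap, so +935 days → 19 September 2009.
Applicant Delay Offset: −105 days → 6 June 2009.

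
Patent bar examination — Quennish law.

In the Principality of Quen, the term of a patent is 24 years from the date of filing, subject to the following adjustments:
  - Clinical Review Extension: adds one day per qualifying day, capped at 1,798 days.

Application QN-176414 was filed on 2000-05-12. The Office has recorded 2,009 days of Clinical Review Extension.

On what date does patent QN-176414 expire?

2029-04-14

Base term: filing date + 24 years → 12 May 2024.
Clinical Review Extension: 2009 days claimed exceeds the 1798-day cap, so +1798 days → 14 April 2029.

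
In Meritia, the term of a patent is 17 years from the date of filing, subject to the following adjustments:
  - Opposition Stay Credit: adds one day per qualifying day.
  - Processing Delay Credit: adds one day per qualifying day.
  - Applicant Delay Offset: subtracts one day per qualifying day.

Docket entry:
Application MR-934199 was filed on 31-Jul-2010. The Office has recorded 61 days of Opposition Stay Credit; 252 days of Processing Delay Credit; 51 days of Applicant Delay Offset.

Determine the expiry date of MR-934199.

Base term: filing date + 17 years → 31 July 2027.
Opposition Stay Credit: +61 days → 30 September 2027.
Processing Delay Credit: +252 days → 8 June 2028.
Applicant Delay Offset: −51 days → 18 April 2028.

April 18, 2028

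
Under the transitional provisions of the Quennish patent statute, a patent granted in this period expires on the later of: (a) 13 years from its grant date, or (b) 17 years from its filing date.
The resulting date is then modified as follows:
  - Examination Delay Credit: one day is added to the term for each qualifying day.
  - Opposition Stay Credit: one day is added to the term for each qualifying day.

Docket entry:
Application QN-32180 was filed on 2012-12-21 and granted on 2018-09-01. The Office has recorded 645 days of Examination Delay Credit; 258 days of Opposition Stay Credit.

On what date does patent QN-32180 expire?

(a) grant + 13 years → 1 September 2031.
(b) filing + 17 years → 21 December 2029.
Later of the two: 1 September 2031.
Examination Delay Credit: +645 days → 7 June 2033.
Opposition Stay Credit: +258 days → 20 February 2034.

February 20, 2034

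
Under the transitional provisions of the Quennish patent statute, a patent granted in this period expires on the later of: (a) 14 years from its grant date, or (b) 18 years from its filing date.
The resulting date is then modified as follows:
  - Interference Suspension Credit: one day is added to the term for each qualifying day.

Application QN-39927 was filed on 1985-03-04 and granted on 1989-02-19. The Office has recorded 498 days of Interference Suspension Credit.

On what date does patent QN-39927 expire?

July 14, 2004

(a) grant + 14 years → 19 February 2003.
(b) filing + 18 years → 4 March 2003.
Later of the two: 4 March 2003.
Interference Suspension Credit: +498 days → 14 July 2004.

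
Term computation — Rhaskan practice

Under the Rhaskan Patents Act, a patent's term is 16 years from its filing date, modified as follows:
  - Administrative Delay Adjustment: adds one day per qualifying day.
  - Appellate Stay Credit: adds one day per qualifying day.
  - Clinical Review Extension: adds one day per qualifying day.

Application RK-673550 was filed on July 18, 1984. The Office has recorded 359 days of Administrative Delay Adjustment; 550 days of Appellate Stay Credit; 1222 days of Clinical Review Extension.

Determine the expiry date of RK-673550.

Base term: filing date + 16 years → 18 July 2000.
Administrative Delay Adjustment: +359 days → 12 July 2001.
Appellate Stay Credit: +550 days → 13 January 2003.
Clinical Review Extension: +1222 days → 19 May 2006.

2006-05-19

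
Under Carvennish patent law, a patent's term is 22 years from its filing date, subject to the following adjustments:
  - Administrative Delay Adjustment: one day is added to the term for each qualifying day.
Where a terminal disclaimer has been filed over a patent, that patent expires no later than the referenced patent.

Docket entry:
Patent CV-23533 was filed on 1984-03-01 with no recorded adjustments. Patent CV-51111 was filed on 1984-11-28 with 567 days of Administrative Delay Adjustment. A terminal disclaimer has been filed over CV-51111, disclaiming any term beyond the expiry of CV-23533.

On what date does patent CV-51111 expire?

March 1, 2006

Natural term of CV-51111:
  Base: filing + 22 years → 28 November 2006.
  Administrative Delay Adjustment: +567 days → 17 June 2008.
Expiry of referenced patent CV-23533:
  Base: filing + 22 years → 1 March 2006.
Terminal disclaimer: CV-51111 expires on the earlier of 17 June 2008 and 1 March 2006.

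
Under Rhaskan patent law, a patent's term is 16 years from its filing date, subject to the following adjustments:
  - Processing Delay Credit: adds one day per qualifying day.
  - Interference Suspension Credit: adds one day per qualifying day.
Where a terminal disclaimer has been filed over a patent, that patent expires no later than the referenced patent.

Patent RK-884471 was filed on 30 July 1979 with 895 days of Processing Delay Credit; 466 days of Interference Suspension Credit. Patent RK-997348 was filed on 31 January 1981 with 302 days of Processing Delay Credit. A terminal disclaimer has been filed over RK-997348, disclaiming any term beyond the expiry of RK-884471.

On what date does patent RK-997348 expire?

November 29, 1997

Natural term of RK-997348:
  Base: filing + 16 years → 31 January 1997.
  Processing Delay Credit: +302 days → 29 November 1997.
Expiry of referenced patent RK-884471:
  Base: filing + 16 years → 30 July 1995.
  Processing Delay Credit: +895 days → 10 January 1998.
  Interference Suspension Credit: +466 days → 21 April 1999.
Terminal disclaimer: RK-997348 expires on the earlier of 29 November 1997 and 21 April 1999.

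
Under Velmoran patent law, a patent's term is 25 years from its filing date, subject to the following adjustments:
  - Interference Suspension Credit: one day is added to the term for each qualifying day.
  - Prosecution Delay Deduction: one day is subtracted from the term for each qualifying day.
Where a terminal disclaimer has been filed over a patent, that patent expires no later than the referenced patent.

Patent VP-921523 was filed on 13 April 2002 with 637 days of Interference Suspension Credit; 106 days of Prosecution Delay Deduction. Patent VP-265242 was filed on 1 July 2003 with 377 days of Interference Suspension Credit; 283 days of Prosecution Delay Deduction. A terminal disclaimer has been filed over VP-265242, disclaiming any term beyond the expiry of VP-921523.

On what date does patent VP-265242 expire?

Natural term of VP-265242:
  Base: filing + 25 years → 1 July 2028.
  Interference Suspension Credit: +377 days → 13 July 2029.
  Prosecution Delay Deduction: −283 days → 3 October 2028.
Expiry of referenced patent VP-921523:
  Base: filing + 25 years → 13 April 2027.
  Interference Suspension Credit: +637 days → 9 January 2029.
  Prosecution Delay Deduction: −106 days → 25 September 2028.
Terminal disclaimer: VP-265242 expires on the earlier of 3 October 2028 and 25 September 2028.

2028-09-25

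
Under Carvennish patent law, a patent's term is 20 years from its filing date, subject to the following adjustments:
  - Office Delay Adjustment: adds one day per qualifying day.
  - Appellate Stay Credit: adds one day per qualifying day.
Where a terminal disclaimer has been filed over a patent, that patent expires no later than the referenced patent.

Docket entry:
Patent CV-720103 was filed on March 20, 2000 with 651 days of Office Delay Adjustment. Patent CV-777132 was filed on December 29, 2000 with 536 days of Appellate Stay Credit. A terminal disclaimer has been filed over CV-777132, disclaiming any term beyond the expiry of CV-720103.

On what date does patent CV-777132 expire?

Natural term of CV-777132:
  Base: filing + 20 years → 29 December 2020.
  Appellate Stay Credit: +536 days → 18 June 2022.
Expiry of referenced patent CV-720103:
  Base: filing + 20 years → 20 March 2020.
  Office Delay Adjustment: +651 days → 31 December 2021.
Terminal disclaimer: CV-777132 expires on the earlier of 18 June 2022 and 31 December 2021.

December 31, 2021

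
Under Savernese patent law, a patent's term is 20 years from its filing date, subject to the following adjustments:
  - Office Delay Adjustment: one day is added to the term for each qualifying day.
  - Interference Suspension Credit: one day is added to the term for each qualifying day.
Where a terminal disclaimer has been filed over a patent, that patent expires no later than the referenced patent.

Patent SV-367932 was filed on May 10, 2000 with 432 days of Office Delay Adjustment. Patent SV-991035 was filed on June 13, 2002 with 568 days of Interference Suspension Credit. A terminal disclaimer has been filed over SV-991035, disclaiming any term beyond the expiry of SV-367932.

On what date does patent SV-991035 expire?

2021-07-16

Natural term of SV-991035:
  Base: filing + 20 years → 13 June 2022.
  Interference Suspension Credit: +568 days → 2 January 2024.
Expiry of referenced patent SV-367932:
  Base: filing + 20 years → 10 May 2020.
  Office Delay Adjustment: +432 days → 16 July 2021.
Terminal disclaimer: SV-991035 expires on the earlier of 2 January 2024 and 16 July 2021.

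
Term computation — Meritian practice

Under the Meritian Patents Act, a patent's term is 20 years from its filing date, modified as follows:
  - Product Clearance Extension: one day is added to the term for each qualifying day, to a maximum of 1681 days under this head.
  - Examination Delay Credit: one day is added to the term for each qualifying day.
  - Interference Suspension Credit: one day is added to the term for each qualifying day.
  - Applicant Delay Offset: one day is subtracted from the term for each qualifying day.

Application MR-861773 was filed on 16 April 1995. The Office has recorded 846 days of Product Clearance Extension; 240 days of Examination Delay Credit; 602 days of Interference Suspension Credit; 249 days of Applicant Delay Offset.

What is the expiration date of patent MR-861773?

March 25, 2019

Base term: filing date + 20 years → 16 April 2015.
Product Clearance Extension: 846 days (within the 1681-day cap) → +846 days → 9 August 2017.
Examination Delay Credit: +240 days → 6 April 2018.
Interference Suspension Credit: +602 days → 29 November 2019.
Applicant Delay Offset: −249 days → 25 March 2019.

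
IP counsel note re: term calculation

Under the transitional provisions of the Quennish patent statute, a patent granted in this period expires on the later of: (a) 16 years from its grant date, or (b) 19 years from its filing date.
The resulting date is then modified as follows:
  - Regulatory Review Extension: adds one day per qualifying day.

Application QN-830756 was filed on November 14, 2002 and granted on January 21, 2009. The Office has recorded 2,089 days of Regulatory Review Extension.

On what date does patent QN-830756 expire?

2030-10-11

(a) grant + 16 years → 21 January 2025.
(b) filing + 19 years → 14 November 2021.
Later of the two: 21 January 2025.
Regulatory Review Extension: +2089 days → 11 October 2030.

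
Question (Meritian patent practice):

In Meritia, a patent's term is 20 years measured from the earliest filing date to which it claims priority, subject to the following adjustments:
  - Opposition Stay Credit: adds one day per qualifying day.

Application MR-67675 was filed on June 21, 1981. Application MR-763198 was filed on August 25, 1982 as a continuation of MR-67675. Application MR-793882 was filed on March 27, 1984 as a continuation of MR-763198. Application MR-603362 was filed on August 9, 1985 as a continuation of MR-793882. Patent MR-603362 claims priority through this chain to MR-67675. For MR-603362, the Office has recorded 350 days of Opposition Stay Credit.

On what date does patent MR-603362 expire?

June 6, 2002

Earliest priority filing: 21 June 1981.
Base term: 21 June 1981 + 20 years → 21 June 2001.
Opposition Stay Credit: +350 days → 6 June 2002.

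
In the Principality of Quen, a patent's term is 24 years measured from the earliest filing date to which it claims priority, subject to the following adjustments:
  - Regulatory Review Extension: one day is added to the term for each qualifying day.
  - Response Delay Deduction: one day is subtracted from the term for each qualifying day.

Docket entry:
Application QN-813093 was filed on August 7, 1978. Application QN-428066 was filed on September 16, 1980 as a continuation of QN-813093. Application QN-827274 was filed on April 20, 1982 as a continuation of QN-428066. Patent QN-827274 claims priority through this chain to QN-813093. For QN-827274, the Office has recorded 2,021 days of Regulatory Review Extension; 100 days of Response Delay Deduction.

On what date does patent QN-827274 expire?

November 10, 2007

Earliest priority filing: 7 August 1978.
Base term: 7 August 1978 + 24 years → 7 August 2002.
Regulatory Review Extension: +2021 days → 18 February 2008.
Response Delay Deduction: −100 days → 10 November 2007.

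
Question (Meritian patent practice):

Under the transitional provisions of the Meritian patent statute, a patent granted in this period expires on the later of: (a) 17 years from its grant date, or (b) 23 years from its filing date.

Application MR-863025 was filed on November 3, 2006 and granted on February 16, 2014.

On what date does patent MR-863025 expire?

(a) grant + 17 years → 16 February 2031.
(b) filing + 23 years → 3 November 2029.
Later of the two: 16 February 2031.

2031-02-16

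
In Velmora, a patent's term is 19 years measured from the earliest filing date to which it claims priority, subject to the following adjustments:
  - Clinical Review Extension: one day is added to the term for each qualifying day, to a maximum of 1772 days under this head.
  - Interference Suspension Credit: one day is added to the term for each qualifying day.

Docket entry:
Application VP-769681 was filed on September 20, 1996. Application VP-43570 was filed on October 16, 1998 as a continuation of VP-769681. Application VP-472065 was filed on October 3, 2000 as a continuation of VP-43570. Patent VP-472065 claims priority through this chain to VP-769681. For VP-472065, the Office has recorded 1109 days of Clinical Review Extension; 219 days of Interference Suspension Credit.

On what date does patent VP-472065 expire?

Earliest priority filing: 20 September 1996.
Base term: 20 September 1996 + 19 years → 20 September 2015.
Clinical Review Extension: 1109 days (within the 1772-day cap) → +1109 days → 3 October 2018.
Interference Suspension Credit: +219 days → 10 May 2019.

May 10, 2019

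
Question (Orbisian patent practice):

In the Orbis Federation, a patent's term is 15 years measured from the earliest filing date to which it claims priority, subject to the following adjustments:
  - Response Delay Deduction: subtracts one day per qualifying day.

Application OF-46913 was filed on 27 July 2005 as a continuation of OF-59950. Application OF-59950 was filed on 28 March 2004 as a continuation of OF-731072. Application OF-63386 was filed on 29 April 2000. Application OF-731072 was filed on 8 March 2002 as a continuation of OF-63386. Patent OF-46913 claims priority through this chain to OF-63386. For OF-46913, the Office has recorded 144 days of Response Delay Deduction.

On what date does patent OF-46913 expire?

December 6, 2014

Earliest priority filing: 29 April 2000.
Base term: 29 April 2000 + 15 years → 29 April 2015.
Response Delay Deduction: −144 days → 6 December 2014.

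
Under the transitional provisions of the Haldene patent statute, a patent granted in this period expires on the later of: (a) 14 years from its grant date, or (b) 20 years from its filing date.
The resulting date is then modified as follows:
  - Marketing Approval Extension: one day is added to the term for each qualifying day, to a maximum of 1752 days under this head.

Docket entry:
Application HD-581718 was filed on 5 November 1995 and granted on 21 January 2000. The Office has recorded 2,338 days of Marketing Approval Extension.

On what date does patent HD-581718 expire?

2020-08-22

(a) grant + 14 years → 21 January 2014.
(b) filing + 20 years → 5 November 2015.
Later of the two: 5 November 2015.
Marketing Approval Extension: 2338 days claimed exceeds the 1752-day cap, so +1752 days → 22 August 2020.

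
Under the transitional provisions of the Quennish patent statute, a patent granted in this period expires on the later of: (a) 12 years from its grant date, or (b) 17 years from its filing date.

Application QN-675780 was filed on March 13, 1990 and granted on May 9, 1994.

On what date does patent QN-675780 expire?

2007-03-13

(a) grant + 12 years → 9 May 2006.
(b) filing + 17 years → 13 March 2007.
Later of the two: 13 March 2007.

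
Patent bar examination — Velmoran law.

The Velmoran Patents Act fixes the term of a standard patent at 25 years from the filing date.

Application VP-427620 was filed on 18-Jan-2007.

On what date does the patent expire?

Filing date + 25 years → 18 January 2032.

January 18, 2032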